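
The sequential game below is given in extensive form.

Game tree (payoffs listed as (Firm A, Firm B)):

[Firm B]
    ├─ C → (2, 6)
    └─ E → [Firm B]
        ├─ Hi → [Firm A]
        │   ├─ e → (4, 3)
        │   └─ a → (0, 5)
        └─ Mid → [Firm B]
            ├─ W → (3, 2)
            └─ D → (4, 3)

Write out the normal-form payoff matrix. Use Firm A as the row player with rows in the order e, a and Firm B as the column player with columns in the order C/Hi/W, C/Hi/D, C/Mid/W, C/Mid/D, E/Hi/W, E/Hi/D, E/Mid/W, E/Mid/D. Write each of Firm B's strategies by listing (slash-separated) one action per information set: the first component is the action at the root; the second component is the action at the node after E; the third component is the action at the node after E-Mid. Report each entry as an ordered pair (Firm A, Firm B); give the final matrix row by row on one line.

e: (2,6) (2,6) (2,6) (2,6) (4,3) (4,3) (3,2) (4,3) | a: (2,6) (2,6) (2,6) (2,6) (0,5) (0,5) (3,2) (4,3)

Row e: C/Hi/W→(2,6), C/Hi/D→(2,6), C/Mid/W→(2,6), C/Mid/D→(2,6), E/Hi/W→(4,3), E/Hi/D→(4,3), E/Mid/W→(3,2), E/Mid/D→(4,3)
Row a: C/Hi/W→(2,6), C/Hi/D→(2,6), C/Mid/W→(2,6), C/Mid/D→(2,6), E/Hi/W→(0,5), E/Hi/D→(0,5), E/Mid/W→(3,2), E/Mid/D→(4,3)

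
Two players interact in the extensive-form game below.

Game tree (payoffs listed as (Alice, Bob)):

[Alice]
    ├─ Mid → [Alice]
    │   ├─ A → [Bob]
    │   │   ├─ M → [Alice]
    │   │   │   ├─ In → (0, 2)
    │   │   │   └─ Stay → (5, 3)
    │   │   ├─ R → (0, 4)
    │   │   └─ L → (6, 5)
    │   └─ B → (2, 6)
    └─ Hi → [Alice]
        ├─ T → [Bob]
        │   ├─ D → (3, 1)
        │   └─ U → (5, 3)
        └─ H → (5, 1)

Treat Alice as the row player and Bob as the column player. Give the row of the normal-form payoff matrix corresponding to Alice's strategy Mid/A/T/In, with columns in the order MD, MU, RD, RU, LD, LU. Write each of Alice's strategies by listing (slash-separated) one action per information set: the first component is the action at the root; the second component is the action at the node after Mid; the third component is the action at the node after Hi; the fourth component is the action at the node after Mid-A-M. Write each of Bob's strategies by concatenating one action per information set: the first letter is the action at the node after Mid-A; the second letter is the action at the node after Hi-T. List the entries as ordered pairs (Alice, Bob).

(0,2) (0,2) (0,4) (0,4) (6,5) (6,5)

vs MD: Alice plays Mid → Alice plays A at [Mid] → Bob plays M at [Mid-A] → Alice plays In at [Mid-A-M] → (0, 2)
vs MU: Alice plays Mid → Alice plays A at [Mid] → Bob plays M at [Mid-A] → Alice plays In at [Mid-A-M] → (0, 2)
vs RD: Alice plays Mid → Alice plays A at [Mid] → Bob plays R at [Mid-A] → (0, 4)
vs RU: Alice plays Mid → Alice plays A at [Mid] → Bob plays R at [Mid-A] → (0, 4)
vs LD: Alice plays Mid → Alice plays A at [Mid] → Bob plays L at [Mid-A] → (6, 5)
vs LU: Alice plays Mid → Alice plays A at [Mid] → Bob plays L at [Mid-A] → (6, 5)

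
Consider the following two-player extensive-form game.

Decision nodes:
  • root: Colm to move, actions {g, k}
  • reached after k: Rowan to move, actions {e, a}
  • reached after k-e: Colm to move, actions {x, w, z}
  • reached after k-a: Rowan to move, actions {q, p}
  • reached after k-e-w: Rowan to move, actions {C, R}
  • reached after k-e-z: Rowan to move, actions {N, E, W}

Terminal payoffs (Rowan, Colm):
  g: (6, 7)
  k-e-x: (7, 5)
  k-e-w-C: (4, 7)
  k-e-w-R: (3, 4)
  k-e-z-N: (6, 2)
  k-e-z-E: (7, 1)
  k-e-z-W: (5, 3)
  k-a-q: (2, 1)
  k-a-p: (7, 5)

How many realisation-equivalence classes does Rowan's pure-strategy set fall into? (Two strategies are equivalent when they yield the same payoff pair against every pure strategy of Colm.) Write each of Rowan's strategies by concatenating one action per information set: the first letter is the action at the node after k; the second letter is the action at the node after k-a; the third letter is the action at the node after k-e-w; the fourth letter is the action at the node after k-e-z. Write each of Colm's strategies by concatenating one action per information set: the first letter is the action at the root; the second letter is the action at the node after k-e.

Rowan has 24 pure strategies: eqCN, eqCE, eqCW, eqRN, eqRE, eqRW, epCN, epCE, epCW, epRN, epRE, epRW, aqCN, aqCE, aqCW, aqRN, aqRE, aqRW, apCN, apCE, apCW, apRN, apRE, apRW. Columns: gx, gw, gz, kx, kw, kz.
{eqCN, epCN} → row (6,7) (6,7) (6,7) (7,5) (4,7) (6,2)
{eqCE, epCE} → row (6,7) (6,7) (6,7) (7,5) (4,7) (7,1)
{eqCW, epCW} → row (6,7) (6,7) (6,7) (7,5) (4,7) (5,3)
{eqRN, epRN} → row (6,7) (6,7) (6,7) (7,5) (3,4) (6,2)
{eqRE, epRE} → row (6,7) (6,7) (6,7) (7,5) (3,4) (7,1)
{eqRW, epRW} → row (6,7) (6,7) (6,7) (7,5) (3,4) (5,3)
{aqCN, aqCE, aqCW, aqRN, aqRE, aqRW} → row (6,7) (6,7) (6,7) (2,1) (2,1) (2,1)
{apCN, apCE, apCW, apRN, apRE, apRW} → row (6,7) (6,7) (6,7) (7,5) (7,5) (7,5)
That's 8 distinct rows out of 24 strategies.

8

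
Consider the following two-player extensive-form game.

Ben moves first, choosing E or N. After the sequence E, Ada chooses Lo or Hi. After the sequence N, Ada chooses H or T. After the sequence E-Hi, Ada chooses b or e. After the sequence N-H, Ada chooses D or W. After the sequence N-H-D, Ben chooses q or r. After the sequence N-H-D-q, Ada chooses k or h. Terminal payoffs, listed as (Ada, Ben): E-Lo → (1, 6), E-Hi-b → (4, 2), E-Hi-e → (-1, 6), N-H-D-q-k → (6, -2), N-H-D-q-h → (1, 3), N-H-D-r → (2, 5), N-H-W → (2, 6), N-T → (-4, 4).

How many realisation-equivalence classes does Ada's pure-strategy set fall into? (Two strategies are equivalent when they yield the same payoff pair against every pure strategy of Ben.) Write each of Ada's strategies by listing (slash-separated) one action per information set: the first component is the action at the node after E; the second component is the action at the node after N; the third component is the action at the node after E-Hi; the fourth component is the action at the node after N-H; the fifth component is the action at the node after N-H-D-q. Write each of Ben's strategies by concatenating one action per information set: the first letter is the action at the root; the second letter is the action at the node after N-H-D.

Ada has 32 pure strategies: Lo/H/b/D/k, Lo/H/b/D/h, Lo/H/b/W/k, Lo/H/b/W/h, Lo/H/e/D/k, Lo/H/e/D/h, Lo/H/e/W/k, Lo/H/e/W/h, Lo/T/b/D/k, Lo/T/b/D/h, Lo/T/b/W/k, Lo/T/b/W/h, Lo/T/e/D/k, Lo/T/e/D/h, Lo/T/e/W/k, Lo/T/e/W/h, Hi/H/b/D/k, Hi/H/b/D/h, Hi/H/b/W/k, Hi/H/b/W/h, Hi/H/e/D/k, Hi/H/e/D/h, Hi/H/e/W/k, Hi/H/e/W/h, Hi/T/b/D/k, Hi/T/b/D/h, Hi/T/b/W/k, Hi/T/b/W/h, Hi/T/e/D/k, Hi/T/e/D/h, Hi/T/e/W/k, Hi/T/e/W/h. Columns: Eq, Er, Nq, Nr.
{Lo/H/b/D/k, Lo/H/e/D/k} → row (1,6) (1,6) (6,-2) (2,5)
{Lo/H/b/D/h, Lo/H/e/D/h} → row (1,6) (1,6) (1,3) (2,5)
{Lo/H/b/W/k, Lo/H/b/W/h, Lo/H/e/W/k, Lo/H/e/W/h} → row (1,6) (1,6) (2,6) (2,6)
{Lo/T/b/D/k, Lo/T/b/D/h, Lo/T/b/W/k, Lo/T/b/W/h, Lo/T/e/D/k, Lo/T/e/D/h, Lo/T/e/W/k, Lo/T/e/W/h} → row (1,6) (1,6) (-4,4) (-4,4)
{Hi/H/b/D/k} → row (4,2) (4,2) (6,-2) (2,5)
{Hi/H/b/D/h} → row (4,2) (4,2) (1,3) (2,5)
{Hi/H/b/W/k, Hi/H/b/W/h} → row (4,2) (4,2) (2,6) (2,6)
{Hi/H/e/D/k} → row (-1,6) (-1,6) (6,-2) (2,5)
{Hi/H/e/D/h} → row (-1,6) (-1,6) (1,3) (2,5)
{Hi/H/e/W/k, Hi/H/e/W/h} → row (-1,6) (-1,6) (2,6) (2,6)
{Hi/T/b/D/k, Hi/T/b/D/h, Hi/T/b/W/k, Hi/T/b/W/h} → row (4,2) (4,2) (-4,4) (-4,4)
{Hi/T/e/D/k, Hi/T/e/D/h, Hi/T/e/W/k, Hi/T/e/W/h} → row (-1,6) (-1,6) (-4,4) (-4,4)
That's 12 distinct rows out of 32 strategies.

12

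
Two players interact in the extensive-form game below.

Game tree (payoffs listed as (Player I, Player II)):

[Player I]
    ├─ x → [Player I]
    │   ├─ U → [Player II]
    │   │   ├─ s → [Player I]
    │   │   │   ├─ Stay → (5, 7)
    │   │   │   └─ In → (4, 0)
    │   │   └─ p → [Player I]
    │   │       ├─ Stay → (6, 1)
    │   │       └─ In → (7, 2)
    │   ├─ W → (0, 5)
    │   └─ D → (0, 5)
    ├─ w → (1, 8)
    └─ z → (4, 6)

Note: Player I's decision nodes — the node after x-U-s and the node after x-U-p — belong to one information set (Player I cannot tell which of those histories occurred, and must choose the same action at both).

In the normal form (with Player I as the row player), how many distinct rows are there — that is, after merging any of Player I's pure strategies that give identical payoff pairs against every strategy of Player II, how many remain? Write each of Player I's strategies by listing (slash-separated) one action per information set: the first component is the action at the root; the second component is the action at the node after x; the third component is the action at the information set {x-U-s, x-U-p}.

Player I has 18 pure strategies: x/U/Stay, x/U/In, x/W/Stay, x/W/In, x/D/Stay, x/D/In, w/U/Stay, w/U/In, w/W/Stay, w/W/In, w/D/Stay, w/D/In, z/U/Stay, z/U/In, z/W/Stay, z/W/In, z/D/Stay, z/D/In. Columns: s, p.
{x/U/Stay} → row (5,7) (6,1)
{x/U/In} → row (4,0) (7,2)
{x/W/Stay, x/W/In, x/D/Stay, x/D/In} → row (0,5) (0,5)
{w/U/Stay, w/U/In, w/W/Stay, w/W/In, w/D/Stay, w/D/In} → row (1,8) (1,8)
{z/U/Stay, z/U/In, z/W/Stay, z/W/In, z/D/Stay, z/D/In} → row (4,6) (4,6)
That's 5 distinct rows out of 18 strategies.

5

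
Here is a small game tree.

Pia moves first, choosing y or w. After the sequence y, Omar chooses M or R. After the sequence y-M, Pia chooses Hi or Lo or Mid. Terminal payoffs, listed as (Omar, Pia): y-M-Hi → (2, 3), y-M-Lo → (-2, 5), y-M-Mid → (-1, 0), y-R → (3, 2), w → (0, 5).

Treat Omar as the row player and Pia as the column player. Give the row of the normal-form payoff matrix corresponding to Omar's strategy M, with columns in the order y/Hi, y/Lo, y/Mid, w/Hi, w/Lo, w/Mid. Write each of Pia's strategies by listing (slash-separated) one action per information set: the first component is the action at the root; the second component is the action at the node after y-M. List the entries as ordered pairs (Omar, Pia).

(2,3) (-2,5) (-1,0) (0,5) (0,5) (0,5)

vs y/Hi: Pia plays y → Omar plays M at [y] → Pia plays Hi at [y-M] → (2, 3)
vs y/Lo: Pia plays y → Omar plays M at [y] → Pia plays Lo at [y-M] → (-2, 5)
vs y/Mid: Pia plays y → Omar plays M at [y] → Pia plays Mid at [y-M] → (-1, 0)
vs w/Hi: Pia plays w → (0, 5)
vs w/Lo: Pia plays w → (0, 5)
vs w/Mid: Pia plays w → (0, 5)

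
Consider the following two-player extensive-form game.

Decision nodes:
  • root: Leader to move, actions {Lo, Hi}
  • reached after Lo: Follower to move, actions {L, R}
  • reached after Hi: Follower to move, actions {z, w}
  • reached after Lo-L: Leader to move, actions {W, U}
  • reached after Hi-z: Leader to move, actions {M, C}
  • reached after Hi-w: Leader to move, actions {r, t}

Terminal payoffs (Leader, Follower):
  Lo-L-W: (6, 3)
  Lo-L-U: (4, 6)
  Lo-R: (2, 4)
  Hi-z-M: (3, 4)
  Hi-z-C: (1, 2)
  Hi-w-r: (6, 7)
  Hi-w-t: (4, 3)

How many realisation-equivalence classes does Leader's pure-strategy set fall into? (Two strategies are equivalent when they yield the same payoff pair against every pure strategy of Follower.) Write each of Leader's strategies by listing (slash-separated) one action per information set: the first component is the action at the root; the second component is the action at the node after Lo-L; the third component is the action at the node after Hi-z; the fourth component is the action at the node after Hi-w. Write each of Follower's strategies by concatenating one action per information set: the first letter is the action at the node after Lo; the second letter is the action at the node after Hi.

6

Leader has 16 pure strategies: Lo/W/M/r, Lo/W/M/t, Lo/W/C/r, Lo/W/C/t, Lo/U/M/r, Lo/U/M/t, Lo/U/C/r, Lo/U/C/t, Hi/W/M/r, Hi/W/M/t, Hi/W/C/r, Hi/W/C/t, Hi/U/M/r, Hi/U/M/t, Hi/U/C/r, Hi/U/C/t. Columns: Lz, Lw, Rz, Rw.
{Lo/W/M/r, Lo/W/M/t, Lo/W/C/r, Lo/W/C/t} → row (6,3) (6,3) (2,4) (2,4)
{Lo/U/M/r, Lo/U/M/t, Lo/U/C/r, Lo/U/C/t} → row (4,6) (4,6) (2,4) (2,4)
{Hi/W/M/r, Hi/U/M/r} → row (3,4) (6,7) (3,4) (6,7)
{Hi/W/M/t, Hi/U/M/t} → row (3,4) (4,3) (3,4) (4,3)
{Hi/W/C/r, Hi/U/C/r} → row (1,2) (6,7) (1,2) (6,7)
{Hi/W/C/t, Hi/U/C/t} → row (1,2) (4,3) (1,2) (4,3)
That's 6 distinct rows out of 16 strategies.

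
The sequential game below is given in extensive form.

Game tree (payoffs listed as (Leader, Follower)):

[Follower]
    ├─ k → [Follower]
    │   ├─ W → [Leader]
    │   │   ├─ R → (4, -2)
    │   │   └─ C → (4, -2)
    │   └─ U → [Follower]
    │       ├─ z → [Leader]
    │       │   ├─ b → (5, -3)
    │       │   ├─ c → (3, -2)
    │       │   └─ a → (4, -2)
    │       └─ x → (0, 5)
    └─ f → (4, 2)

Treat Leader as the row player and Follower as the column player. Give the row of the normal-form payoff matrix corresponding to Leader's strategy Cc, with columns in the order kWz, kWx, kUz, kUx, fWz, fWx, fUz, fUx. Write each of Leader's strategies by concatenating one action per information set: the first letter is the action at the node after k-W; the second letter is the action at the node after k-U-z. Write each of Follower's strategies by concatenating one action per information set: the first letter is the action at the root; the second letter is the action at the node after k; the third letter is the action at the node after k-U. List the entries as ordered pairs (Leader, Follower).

vs kWz: Follower plays k → Follower plays W at [k] → Leader plays C at [k-W] → (4, -2)
vs kWx: Follower plays k → Follower plays W at [k] → Leader plays C at [k-W] → (4, -2)
vs kUz: Follower plays k → Follower plays U at [k] → Follower plays z at [k-U] → Leader plays c at [k-U-z] → (3, -2)
vs kUx: Follower plays k → Follower plays U at [k] → Follower plays x at [k-U] → (0, 5)
vs fWz: Follower plays f → (4, 2)
vs fWx: Follower plays f → (4, 2)
vs fUz: Follower plays f → (4, 2)
vs fUx: Follower plays f → (4, 2)

(4,-2) (4,-2) (3,-2) (0,5) (4,2) (4,2) (4,2) (4,2)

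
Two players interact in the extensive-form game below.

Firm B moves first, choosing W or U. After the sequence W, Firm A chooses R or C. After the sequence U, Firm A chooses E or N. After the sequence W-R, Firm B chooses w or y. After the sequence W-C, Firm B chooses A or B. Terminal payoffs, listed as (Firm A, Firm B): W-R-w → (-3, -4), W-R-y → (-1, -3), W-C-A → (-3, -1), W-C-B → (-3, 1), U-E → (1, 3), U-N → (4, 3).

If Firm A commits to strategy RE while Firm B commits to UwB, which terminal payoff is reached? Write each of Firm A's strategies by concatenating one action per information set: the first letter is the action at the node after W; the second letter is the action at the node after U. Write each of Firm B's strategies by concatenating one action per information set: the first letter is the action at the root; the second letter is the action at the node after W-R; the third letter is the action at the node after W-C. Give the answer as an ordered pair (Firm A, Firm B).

(1, 3)

Trace the play path from the root:
  Firm B plays U
  Firm A plays E at [U]
→ terminal payoff (1, 3).
(Firm A's choice at the node after W is never reached on this path, so it doesn't affect the outcome.)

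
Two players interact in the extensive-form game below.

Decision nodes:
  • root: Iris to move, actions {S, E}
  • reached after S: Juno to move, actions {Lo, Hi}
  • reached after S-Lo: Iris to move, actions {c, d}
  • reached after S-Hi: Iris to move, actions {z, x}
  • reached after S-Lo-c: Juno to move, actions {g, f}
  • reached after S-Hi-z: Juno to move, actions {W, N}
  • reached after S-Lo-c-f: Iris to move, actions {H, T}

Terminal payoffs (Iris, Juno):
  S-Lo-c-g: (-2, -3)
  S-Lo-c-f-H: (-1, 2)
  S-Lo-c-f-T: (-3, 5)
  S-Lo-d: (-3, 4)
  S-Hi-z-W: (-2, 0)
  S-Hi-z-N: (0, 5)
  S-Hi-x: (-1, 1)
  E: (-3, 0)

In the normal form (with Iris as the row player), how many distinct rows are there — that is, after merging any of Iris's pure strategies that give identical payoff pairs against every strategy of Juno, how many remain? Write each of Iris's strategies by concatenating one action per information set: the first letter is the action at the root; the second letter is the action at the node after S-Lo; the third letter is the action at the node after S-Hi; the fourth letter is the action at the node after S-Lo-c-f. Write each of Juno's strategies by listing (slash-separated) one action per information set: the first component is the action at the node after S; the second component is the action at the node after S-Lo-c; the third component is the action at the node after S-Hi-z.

7

Iris has 16 pure strategies: SczH, SczT, ScxH, ScxT, SdzH, SdzT, SdxH, SdxT, EczH, EczT, EcxH, EcxT, EdzH, EdzT, EdxH, EdxT. Columns: Lo/g/W, Lo/g/N, Lo/f/W, Lo/f/N, Hi/g/W, Hi/g/N, Hi/f/W, Hi/f/N.
{SczH} → row (-2,-3) (-2,-3) (-1,2) (-1,2) (-2,0) (0,5) (-2,0) (0,5)
{SczT} → row (-2,-3) (-2,-3) (-3,5) (-3,5) (-2,0) (0,5) (-2,0) (0,5)
{ScxH} → row (-2,-3) (-2,-3) (-1,2) (-1,2) (-1,1) (-1,1) (-1,1) (-1,1)
{ScxT} → row (-2,-3) (-2,-3) (-3,5) (-3,5) (-1,1) (-1,1) (-1,1) (-1,1)
{SdzH, SdzT} → row (-3,4) (-3,4) (-3,4) (-3,4) (-2,0) (0,5) (-2,0) (0,5)
{SdxH, SdxT} → row (-3,4) (-3,4) (-3,4) (-3,4) (-1,1) (-1,1) (-1,1) (-1,1)
{EczH, EczT, EcxH, EcxT, EdzH, EdzT, EdxH, EdxT} → row (-3,0) (-3,0) (-3,0) (-3,0) (-3,0) (-3,0) (-3,0) (-3,0)
That's 7 distinct rows out of 16 strategies.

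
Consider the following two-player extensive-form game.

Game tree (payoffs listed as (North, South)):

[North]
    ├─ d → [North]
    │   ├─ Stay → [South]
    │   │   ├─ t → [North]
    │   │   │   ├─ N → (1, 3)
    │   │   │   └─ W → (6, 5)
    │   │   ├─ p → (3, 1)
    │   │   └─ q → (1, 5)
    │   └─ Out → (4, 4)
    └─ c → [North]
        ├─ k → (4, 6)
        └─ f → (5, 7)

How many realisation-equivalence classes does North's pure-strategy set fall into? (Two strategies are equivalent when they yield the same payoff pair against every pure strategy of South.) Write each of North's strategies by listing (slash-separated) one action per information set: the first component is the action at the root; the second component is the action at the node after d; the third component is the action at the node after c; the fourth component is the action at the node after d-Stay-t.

North has 16 pure strategies: d/Stay/k/N, d/Stay/k/W, d/Stay/f/N, d/Stay/f/W, d/Out/k/N, d/Out/k/W, d/Out/f/N, d/Out/f/W, c/Stay/k/N, c/Stay/k/W, c/Stay/f/N, c/Stay/f/W, c/Out/k/N, c/Out/k/W, c/Out/f/N, c/Out/f/W. Columns: t, p, q.
{d/Stay/k/N, d/Stay/f/N} → row (1,3) (3,1) (1,5)
{d/Stay/k/W, d/Stay/f/W} → row (6,5) (3,1) (1,5)
{d/Out/k/N, d/Out/k/W, d/Out/f/N, d/Out/f/W} → row (4,4) (4,4) (4,4)
{c/Stay/k/N, c/Stay/k/W, c/Out/k/N, c/Out/k/W} → row (4,6) (4,6) (4,6)
{c/Stay/f/N, c/Stay/f/W, c/Out/f/N, c/Out/f/W} → row (5,7) (5,7) (5,7)
That's 5 distinct rows out of 16 strategies.

5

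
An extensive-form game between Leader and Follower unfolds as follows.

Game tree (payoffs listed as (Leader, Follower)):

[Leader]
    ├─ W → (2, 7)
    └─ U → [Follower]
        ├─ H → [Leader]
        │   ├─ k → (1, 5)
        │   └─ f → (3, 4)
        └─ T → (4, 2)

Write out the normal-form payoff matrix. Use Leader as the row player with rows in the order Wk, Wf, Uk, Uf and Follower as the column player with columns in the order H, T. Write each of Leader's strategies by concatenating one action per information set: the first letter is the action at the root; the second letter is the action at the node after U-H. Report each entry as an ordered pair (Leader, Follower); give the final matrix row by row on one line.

Wk: (2,7) (2,7) | Wf: (2,7) (2,7) | Uk: (1,5) (4,2) | Uf: (3,4) (4,2)

            H        T
  Wk    (2,7)    (2,7)
  Wf    (2,7)    (2,7)
  Uk    (1,5)    (4,2)
  Uf    (3,4)    (4,2)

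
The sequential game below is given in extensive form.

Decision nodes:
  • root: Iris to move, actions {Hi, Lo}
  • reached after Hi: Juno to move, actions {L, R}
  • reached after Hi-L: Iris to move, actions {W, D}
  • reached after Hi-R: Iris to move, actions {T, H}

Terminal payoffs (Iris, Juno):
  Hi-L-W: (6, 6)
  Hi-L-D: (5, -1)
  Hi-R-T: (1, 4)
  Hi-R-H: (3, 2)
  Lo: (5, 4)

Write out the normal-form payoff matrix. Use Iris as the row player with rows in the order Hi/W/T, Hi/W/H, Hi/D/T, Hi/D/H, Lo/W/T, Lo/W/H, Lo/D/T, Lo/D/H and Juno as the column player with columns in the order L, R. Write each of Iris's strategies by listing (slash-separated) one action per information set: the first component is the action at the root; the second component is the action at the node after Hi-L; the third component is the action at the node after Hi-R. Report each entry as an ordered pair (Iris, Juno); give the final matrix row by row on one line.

              L        R
Hi/W/T    (6,6)    (1,4)
Hi/W/H    (6,6)    (3,2)
Hi/D/T   (5,-1)    (1,4)
Hi/D/H   (5,-1)    (3,2)
Lo/W/T    (5,4)    (5,4)
Lo/W/H    (5,4)    (5,4)
Lo/D/T    (5,4)    (5,4)
Lo/D/H    (5,4)    (5,4)

Hi/W/T: (6,6) (1,4) | Hi/W/H: (6,6) (3,2) | Hi/D/T: (5,-1) (1,4) | Hi/D/H: (5,-1) (3,2) | Lo/W/T: (5,4) (5,4) | Lo/W/H: (5,4) (5,4) | Lo/D/T: (5,4) (5,4) | Lo/D/H: (5,4) (5,4)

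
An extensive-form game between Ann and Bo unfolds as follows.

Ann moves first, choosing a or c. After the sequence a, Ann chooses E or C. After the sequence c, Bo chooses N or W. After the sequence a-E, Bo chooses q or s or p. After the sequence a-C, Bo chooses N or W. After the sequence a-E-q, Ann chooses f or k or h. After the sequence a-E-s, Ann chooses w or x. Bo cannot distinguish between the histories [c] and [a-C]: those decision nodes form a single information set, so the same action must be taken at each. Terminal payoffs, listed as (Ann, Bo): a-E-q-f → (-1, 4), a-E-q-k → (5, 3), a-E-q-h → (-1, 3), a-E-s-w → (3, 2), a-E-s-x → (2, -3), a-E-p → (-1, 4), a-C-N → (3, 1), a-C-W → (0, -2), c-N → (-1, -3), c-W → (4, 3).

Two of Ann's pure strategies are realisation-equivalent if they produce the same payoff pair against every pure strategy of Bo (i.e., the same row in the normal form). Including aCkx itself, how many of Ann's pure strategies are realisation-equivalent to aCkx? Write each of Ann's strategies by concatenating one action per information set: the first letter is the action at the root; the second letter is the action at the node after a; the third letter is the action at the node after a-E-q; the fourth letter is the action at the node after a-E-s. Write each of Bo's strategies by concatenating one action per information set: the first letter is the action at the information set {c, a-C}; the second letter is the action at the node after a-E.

6

Row for aCkx (columns Nq, Ns, Np, Wq, Ws, Wp): (3,1) (3,1) (3,1) (0,-2) (0,-2) (0,-2).
Under aCkx, Ann's choice at the node after a-E-q and at the node after a-E-s can never be reached regardless of what Bo does, so varying those choices leaves every outcome unchanged.
Holding the reachable choices fixed and varying the unreachable ones freely already gives 3 × 2 = 6 equivalent strategies.
No other strategy reproduces this row, so those 6 are the full class: aCfw, aCfx, aCkw, aCkx, aChw, aChx.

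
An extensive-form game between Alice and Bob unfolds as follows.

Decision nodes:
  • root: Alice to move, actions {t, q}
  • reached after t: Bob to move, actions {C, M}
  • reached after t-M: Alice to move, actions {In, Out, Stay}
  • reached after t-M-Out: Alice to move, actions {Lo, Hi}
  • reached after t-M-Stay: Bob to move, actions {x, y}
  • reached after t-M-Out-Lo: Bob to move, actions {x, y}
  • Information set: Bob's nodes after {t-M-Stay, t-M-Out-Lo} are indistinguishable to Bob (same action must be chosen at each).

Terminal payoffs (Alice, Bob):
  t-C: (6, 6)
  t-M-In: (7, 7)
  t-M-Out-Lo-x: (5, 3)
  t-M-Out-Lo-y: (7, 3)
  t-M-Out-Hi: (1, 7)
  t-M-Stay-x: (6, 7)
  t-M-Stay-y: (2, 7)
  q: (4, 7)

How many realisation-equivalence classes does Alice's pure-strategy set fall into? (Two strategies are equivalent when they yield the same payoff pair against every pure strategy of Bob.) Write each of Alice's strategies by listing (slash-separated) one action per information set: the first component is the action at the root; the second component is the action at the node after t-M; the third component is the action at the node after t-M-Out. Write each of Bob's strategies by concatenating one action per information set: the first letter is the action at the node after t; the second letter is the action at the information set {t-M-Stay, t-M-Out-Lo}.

5

Alice has 12 pure strategies: t/In/Lo, t/In/Hi, t/Out/Lo, t/Out/Hi, t/Stay/Lo, t/Stay/Hi, q/In/Lo, q/In/Hi, q/Out/Lo, q/Out/Hi, q/Stay/Lo, q/Stay/Hi. Columns: Cx, Cy, Mx, My.
{t/In/Lo, t/In/Hi} → row (6,6) (6,6) (7,7) (7,7)
{t/Out/Lo} → row (6,6) (6,6) (5,3) (7,3)
{t/Out/Hi} → row (6,6) (6,6) (1,7) (1,7)
{t/Stay/Lo, t/Stay/Hi} → row (6,6) (6,6) (6,7) (2,7)
{q/In/Lo, q/In/Hi, q/Out/Lo, q/Out/Hi, q/Stay/Lo, q/Stay/Hi} → row (4,7) (4,7) (4,7) (4,7)
That's 5 distinct rows out of 12 strategies.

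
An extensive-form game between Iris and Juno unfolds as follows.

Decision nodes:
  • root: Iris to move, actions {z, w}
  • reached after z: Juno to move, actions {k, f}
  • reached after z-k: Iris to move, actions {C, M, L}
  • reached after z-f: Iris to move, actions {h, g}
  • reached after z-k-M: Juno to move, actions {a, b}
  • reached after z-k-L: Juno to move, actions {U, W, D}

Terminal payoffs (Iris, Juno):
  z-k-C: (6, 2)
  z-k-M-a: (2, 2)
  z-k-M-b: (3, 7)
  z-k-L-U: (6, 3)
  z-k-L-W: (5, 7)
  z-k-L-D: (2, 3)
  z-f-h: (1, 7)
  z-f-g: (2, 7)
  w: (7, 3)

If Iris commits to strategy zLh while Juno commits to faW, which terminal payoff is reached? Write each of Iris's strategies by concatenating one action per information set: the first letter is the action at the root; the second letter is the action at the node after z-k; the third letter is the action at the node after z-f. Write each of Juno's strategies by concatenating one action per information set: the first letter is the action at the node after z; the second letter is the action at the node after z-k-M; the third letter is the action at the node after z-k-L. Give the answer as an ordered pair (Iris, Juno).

(1, 7)

Trace the play path from the root:
  Iris plays z
  Juno plays f at [z]
  Iris plays h at [z-f]
→ terminal payoff (1, 7).
(Iris's choice at the node after z-k is never reached on this path, so it doesn't affect the outcome.)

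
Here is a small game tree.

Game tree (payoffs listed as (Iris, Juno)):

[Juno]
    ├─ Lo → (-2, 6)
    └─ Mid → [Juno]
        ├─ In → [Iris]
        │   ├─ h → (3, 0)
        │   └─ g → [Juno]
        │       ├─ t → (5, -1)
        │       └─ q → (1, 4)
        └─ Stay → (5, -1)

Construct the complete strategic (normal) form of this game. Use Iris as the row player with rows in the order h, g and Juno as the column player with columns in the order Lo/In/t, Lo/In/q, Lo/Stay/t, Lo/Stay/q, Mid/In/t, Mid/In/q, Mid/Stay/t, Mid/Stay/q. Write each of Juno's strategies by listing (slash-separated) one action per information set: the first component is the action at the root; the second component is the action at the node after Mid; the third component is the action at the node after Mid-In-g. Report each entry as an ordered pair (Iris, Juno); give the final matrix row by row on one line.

h: (-2,6) (-2,6) (-2,6) (-2,6) (3,0) (3,0) (5,-1) (5,-1) | g: (-2,6) (-2,6) (-2,6) (-2,6) (5,-1) (1,4) (5,-1) (5,-1)

Row h: Lo/In/t→(-2,6), Lo/In/q→(-2,6), Lo/Stay/t→(-2,6), Lo/Stay/q→(-2,6), Mid/In/t→(3,0), Mid/In/q→(3,0), Mid/Stay/t→(5,-1), Mid/Stay/q→(5,-1)
Row g: Lo/In/t→(-2,6), Lo/In/q→(-2,6), Lo/Stay/t→(-2,6), Lo/Stay/q→(-2,6), Mid/In/t→(5,-1), Mid/In/q→(1,4), Mid/Stay/t→(5,-1), Mid/Stay/q→(5,-1)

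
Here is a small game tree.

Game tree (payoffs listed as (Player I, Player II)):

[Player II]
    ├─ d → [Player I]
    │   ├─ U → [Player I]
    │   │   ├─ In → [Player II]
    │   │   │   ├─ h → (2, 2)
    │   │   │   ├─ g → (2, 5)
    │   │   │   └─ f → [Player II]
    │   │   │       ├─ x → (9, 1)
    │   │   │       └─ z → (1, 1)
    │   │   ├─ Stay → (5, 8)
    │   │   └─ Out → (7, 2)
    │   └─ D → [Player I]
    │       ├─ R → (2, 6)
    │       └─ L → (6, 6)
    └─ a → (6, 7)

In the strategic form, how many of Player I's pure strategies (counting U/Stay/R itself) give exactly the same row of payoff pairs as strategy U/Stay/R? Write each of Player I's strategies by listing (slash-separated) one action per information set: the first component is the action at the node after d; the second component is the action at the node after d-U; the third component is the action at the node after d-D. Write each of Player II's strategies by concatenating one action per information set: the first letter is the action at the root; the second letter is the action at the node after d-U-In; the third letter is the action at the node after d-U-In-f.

Row for U/Stay/R (columns dhx, dhz, dgx, dgz, dfx, dfz, ahx, ahz, agx, agz, afx, afz): (5,8) (5,8) (5,8) (5,8) (5,8) (5,8) (6,7) (6,7) (6,7) (6,7) (6,7) (6,7).
Under U/Stay/R, Player I's choice at the node after d-D can never be reached regardless of what Player II does, so varying those choices leaves every outcome unchanged.
Holding the reachable choices fixed and varying the unreachable one freely already gives 2 equivalent strategies.
No other strategy reproduces this row, so those 2 are the full class: U/Stay/R, U/Stay/L.

2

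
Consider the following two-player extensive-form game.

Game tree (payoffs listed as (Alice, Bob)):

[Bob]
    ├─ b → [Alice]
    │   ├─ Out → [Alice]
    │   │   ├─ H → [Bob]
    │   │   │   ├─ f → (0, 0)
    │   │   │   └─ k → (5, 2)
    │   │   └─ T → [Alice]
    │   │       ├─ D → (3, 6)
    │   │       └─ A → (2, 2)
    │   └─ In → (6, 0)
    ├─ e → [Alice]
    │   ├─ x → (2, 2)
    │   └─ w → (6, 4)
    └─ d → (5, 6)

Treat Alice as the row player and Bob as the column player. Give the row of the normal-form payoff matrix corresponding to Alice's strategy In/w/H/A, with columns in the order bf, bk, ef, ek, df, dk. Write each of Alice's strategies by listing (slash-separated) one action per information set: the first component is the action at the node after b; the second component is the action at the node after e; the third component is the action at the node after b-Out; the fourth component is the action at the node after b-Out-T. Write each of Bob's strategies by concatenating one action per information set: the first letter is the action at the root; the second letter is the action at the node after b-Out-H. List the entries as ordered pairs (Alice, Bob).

vs bf: Bob plays b → Alice plays In at [b] → (6, 0)
vs bk: Bob plays b → Alice plays In at [b] → (6, 0)
vs ef: Bob plays e → Alice plays w at [e] → (6, 4)
vs ek: Bob plays e → Alice plays w at [e] → (6, 4)
vs df: Bob plays d → (5, 6)
vs dk: Bob plays d → (5, 6)

(6,0) (6,0) (6,4) (6,4) (5,6) (5,6)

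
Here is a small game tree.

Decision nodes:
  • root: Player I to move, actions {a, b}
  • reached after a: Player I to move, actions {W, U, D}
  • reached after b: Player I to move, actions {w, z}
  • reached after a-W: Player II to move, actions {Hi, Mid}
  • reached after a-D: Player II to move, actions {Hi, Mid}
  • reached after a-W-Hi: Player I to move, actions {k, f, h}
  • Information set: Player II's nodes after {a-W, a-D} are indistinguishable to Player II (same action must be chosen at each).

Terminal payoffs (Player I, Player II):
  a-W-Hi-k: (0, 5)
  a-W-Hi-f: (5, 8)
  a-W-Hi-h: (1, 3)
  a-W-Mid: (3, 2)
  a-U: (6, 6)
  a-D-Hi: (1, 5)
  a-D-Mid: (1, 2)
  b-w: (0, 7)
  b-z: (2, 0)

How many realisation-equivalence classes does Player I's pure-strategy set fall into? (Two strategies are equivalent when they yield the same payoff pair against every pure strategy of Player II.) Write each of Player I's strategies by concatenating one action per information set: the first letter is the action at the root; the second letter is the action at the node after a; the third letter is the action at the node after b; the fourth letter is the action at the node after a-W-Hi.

Player I has 36 pure strategies: aWwk, aWwf, aWwh, aWzk, aWzf, aWzh, aUwk, aUwf, aUwh, aUzk, aUzf, aUzh, aDwk, aDwf, aDwh, aDzk, aDzf, aDzh, bWwk, bWwf, bWwh, bWzk, bWzf, bWzh, bUwk, bUwf, bUwh, bUzk, bUzf, bUzh, bDwk, bDwf, bDwh, bDzk, bDzf, bDzh. Columns: Hi, Mid.
{aWwk, aWzk} → row (0,5) (3,2)
{aWwf, aWzf} → row (5,8) (3,2)
{aWwh, aWzh} → row (1,3) (3,2)
{aUwk, aUwf, aUwh, aUzk, aUzf, aUzh} → row (6,6) (6,6)
{aDwk, aDwf, aDwh, aDzk, aDzf, aDzh} → row (1,5) (1,2)
{bWwk, bWwf, bWwh, bUwk, bUwf, bUwh, bDwk, bDwf, bDwh} → row (0,7) (0,7)
{bWzk, bWzf, bWzh, bUzk, bUzf, bUzh, bDzk, bDzf, bDzh} → row (2,0) (2,0)
That's 7 distinct rows out of 36 strategies.

7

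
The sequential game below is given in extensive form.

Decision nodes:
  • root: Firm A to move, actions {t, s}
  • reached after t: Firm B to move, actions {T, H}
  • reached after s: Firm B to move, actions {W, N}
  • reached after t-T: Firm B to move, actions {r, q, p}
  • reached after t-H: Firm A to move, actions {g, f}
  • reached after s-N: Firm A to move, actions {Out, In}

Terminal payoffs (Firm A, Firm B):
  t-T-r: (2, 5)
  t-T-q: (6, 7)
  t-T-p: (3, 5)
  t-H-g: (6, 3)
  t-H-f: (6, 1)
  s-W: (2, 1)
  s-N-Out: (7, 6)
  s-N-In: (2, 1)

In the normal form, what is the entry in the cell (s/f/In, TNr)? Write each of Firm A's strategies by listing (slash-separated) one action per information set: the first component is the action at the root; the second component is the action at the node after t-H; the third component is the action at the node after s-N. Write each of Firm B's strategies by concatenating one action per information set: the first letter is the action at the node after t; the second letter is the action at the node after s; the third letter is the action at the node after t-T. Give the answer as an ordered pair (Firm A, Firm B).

Trace the play path from the root:
  Firm A plays s
  Firm B plays N at [s]
  Firm A plays In at [s-N]
→ terminal payoff (2, 1).
(Firm A's choice at the node after t-H is never reached on this path, so it doesn't affect the outcome.)

(2, 1)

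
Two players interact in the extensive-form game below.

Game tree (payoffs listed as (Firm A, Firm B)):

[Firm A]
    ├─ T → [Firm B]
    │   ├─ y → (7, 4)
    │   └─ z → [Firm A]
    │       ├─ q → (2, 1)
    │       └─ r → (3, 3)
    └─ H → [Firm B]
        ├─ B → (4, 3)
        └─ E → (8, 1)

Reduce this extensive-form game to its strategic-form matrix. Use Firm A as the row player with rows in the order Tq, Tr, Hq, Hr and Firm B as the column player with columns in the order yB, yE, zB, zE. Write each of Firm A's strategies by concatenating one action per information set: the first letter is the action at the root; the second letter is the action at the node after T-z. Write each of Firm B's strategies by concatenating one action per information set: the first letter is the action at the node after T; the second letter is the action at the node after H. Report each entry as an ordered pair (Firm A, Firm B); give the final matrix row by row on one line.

Tq: (7,4) (7,4) (2,1) (2,1) | Tr: (7,4) (7,4) (3,3) (3,3) | Hq: (4,3) (8,1) (4,3) (8,1) | Hr: (4,3) (8,1) (4,3) (8,1)

           yB       yE       zB       zE
  Tq    (7,4)    (7,4)    (2,1)    (2,1)
  Tr    (7,4)    (7,4)    (3,3)    (3,3)
  Hq    (4,3)    (8,1)    (4,3)    (8,1)
  Hr    (4,3)    (8,1)    (4,3)    (8,1)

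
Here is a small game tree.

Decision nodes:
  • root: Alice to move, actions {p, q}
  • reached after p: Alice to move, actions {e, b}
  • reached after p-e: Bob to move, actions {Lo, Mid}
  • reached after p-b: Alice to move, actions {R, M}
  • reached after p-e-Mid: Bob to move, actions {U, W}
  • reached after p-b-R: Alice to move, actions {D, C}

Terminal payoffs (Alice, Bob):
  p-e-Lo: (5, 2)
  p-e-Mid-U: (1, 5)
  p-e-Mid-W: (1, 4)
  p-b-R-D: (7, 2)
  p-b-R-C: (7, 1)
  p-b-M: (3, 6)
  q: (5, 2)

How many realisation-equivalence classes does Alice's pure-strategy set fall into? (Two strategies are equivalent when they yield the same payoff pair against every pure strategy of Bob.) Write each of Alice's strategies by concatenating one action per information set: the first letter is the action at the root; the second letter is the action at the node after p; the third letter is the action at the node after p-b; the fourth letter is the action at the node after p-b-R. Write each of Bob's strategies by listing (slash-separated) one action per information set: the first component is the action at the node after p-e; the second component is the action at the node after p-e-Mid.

5

Alice has 16 pure strategies: peRD, peRC, peMD, peMC, pbRD, pbRC, pbMD, pbMC, qeRD, qeRC, qeMD, qeMC, qbRD, qbRC, qbMD, qbMC. Columns: Lo/U, Lo/W, Mid/U, Mid/W.
{peRD, peRC, peMD, peMC} → row (5,2) (5,2) (1,5) (1,4)
{pbRD} → row (7,2) (7,2) (7,2) (7,2)
{pbRC} → row (7,1) (7,1) (7,1) (7,1)
{pbMD, pbMC} → row (3,6) (3,6) (3,6) (3,6)
{qeRD, qeRC, qeMD, qeMC, qbRD, qbRC, qbMD, qbMC} → row (5,2) (5,2) (5,2) (5,2)
That's 5 distinct rows out of 16 strategies.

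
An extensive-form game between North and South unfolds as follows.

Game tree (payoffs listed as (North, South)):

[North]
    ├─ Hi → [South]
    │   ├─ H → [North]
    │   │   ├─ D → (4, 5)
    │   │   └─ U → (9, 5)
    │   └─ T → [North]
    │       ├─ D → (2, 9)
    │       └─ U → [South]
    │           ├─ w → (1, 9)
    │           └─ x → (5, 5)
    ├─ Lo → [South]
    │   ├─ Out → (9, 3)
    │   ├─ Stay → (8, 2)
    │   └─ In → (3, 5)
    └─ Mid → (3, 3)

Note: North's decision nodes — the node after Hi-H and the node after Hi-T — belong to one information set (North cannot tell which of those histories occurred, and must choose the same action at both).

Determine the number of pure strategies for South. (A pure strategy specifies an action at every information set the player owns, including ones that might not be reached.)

12

South owns the node after Hi with actions {H, T} — two choices.
South owns the node after Lo with actions {Out, Stay, In} — three choices.
South owns the node after Hi-T-U with actions {w, x} — two choices.
A pure strategy fixes one action at each information set independently, so the count is the product 2 × 3 × 2 = 12.
(For reference, North has 6 pure strategies, giving a 12×6 normal-form matrix.)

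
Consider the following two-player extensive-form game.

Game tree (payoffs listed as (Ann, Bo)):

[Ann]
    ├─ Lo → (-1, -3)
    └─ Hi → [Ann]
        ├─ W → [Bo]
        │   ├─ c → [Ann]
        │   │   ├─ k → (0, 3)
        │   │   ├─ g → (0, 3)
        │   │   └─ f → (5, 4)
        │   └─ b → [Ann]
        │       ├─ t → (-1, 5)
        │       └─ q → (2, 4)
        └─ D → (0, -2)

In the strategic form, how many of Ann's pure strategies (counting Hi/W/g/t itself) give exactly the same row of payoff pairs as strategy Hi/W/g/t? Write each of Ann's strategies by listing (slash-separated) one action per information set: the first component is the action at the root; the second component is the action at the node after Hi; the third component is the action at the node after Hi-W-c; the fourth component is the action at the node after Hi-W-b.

Row for Hi/W/g/t (columns c, b): (0,3) (-1,5).
Every one of Ann's information sets is on the play path for some reply by Bo when Ann follows Hi/W/g/t.
Even so, Hi/W/k/t happens to produce the same payoff in every column — so 2 strategies share this row.

2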